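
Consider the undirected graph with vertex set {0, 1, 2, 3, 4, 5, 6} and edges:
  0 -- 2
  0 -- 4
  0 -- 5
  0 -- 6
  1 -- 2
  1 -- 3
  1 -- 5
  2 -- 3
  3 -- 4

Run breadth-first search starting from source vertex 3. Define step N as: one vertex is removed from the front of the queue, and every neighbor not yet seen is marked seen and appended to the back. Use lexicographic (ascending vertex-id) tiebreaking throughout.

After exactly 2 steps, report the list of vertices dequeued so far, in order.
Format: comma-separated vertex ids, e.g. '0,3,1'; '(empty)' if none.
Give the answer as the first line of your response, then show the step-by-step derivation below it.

3,1

step 1: dequeue 3; queue=[1,2,4]; order=3
step 2: dequeue 1; queue=[2,4,5]; order=3,1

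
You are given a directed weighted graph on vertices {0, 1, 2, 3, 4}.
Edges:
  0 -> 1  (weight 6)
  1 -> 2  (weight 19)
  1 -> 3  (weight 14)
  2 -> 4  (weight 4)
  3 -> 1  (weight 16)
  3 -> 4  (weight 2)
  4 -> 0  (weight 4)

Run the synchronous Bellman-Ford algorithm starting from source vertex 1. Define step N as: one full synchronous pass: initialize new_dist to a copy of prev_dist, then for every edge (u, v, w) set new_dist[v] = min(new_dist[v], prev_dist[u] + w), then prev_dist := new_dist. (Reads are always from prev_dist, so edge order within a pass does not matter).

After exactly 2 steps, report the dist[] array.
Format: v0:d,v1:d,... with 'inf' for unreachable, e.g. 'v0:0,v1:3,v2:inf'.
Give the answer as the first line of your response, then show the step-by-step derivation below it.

v0:inf,v1:0,v2:19,v3:14,v4:16

step 1: dist = v0:inf,v1:0,v2:19,v3:14,v4:inf
step 2: dist = v0:inf,v1:0,v2:19,v3:14,v4:16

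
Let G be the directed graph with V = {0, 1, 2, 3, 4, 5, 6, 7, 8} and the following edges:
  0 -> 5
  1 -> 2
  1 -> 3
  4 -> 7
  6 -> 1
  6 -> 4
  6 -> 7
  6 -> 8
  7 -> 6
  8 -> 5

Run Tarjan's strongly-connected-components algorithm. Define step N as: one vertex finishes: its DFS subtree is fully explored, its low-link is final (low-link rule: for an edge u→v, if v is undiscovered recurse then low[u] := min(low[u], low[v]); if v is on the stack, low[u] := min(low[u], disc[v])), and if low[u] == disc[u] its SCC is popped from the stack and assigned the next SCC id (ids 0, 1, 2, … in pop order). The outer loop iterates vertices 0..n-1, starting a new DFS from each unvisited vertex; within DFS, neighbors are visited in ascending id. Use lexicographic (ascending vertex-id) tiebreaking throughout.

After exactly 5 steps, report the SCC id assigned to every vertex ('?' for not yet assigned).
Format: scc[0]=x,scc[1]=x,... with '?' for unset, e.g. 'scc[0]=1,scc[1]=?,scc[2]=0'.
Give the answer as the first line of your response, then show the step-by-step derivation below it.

scc[0]=1,scc[1]=4,scc[2]=2,scc[3]=3,scc[4]=?,scc[5]=0,scc[6]=?,scc[7]=?,scc[8]=?

step 1: low=(low[0]=0,low[1]=?,low[2]=?,low[3]=?,low[4]=?,low[5]=1,low[6]=?,low[7]=?,low[8]=?); scc=(scc[0]=?,scc[1]=?,scc[2]=?,scc[3]=?,scc[4]=?,scc[5]=0,scc[6]=?,scc[7]=?,scc[8]=?)
step 2: low=(low[0]=0,low[1]=?,low[2]=?,low[3]=?,low[4]=?,low[5]=1,low[6]=?,low[7]=?,low[8]=?); scc=(scc[0]=1,scc[1]=?,scc[2]=?,scc[3]=?,scc[4]=?,scc[5]=0,scc[6]=?,scc[7]=?,scc[8]=?)
step 3: low=(low[0]=0,low[1]=2,low[2]=3,low[3]=?,low[4]=?,low[5]=1,low[6]=?,low[7]=?,low[8]=?); scc=(scc[0]=1,scc[1]=?,scc[2]=2,scc[3]=?,scc[4]=?,scc[5]=0,scc[6]=?,scc[7]=?,scc[8]=?)
step 4: low=(low[0]=0,low[1]=2,low[2]=3,low[3]=4,low[4]=?,low[5]=1,low[6]=?,low[7]=?,low[8]=?); scc=(scc[0]=1,scc[1]=?,scc[2]=2,scc[3]=3,scc[4]=?,scc[5]=0,scc[6]=?,scc[7]=?,scc[8]=?)
step 5: low=(low[0]=0,low[1]=2,low[2]=3,low[3]=4,low[4]=?,low[5]=1,low[6]=?,low[7]=?,low[8]=?); scc=(scc[0]=1,scc[1]=4,scc[2]=2,scc[3]=3,scc[4]=?,scc[5]=0,scc[6]=?,scc[7]=?,scc[8]=?)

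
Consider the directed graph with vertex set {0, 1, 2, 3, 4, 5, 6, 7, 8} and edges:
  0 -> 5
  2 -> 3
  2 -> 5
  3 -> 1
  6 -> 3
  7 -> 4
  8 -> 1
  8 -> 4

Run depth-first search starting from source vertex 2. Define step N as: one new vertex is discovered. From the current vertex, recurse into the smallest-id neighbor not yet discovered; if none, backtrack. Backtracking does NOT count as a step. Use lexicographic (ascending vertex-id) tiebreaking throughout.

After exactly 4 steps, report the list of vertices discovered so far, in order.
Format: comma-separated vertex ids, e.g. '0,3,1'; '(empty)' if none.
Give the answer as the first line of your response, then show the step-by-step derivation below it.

2,3,1,5

step 1: discover 2; path=2; order=2
step 2: discover 3; path=2>3; order=2,3
step 3: discover 1; path=2>3>1; order=2,3,1
step 4: discover 5; path=2>5; order=2,3,1,5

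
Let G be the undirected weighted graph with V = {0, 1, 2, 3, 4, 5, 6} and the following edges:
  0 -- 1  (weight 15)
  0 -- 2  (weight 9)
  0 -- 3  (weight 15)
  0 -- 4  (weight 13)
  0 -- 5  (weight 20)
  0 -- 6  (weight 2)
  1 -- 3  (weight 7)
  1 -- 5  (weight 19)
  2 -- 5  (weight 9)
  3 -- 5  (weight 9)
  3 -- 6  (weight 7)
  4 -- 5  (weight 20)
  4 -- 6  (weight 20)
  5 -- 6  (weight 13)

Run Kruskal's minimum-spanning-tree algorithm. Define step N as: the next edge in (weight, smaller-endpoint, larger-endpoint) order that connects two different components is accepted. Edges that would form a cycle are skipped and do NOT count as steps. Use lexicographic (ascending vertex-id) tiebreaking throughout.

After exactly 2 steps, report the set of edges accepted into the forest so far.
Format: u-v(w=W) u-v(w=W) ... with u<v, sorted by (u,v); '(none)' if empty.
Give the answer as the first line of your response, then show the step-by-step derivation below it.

0-6(w=2) 1-3(w=7)

step 1: add edge 0-6 (w=2); MST = {0-6(w=2)}
step 2: add edge 1-3 (w=7); MST = {0-6(w=2) 1-3(w=7)}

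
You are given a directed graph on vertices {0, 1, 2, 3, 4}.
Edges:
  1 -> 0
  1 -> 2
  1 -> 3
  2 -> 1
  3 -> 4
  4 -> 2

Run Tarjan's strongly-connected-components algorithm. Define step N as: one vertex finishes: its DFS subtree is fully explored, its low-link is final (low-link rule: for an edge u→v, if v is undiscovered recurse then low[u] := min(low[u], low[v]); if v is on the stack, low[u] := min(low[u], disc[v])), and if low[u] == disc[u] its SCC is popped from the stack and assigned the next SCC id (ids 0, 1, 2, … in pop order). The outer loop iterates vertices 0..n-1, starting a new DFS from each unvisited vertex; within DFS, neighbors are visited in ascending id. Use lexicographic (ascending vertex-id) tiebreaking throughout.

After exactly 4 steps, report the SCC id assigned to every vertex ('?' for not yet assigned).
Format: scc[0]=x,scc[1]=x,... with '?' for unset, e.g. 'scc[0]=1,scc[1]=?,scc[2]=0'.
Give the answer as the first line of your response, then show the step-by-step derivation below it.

scc[0]=0,scc[1]=?,scc[2]=?,scc[3]=?,scc[4]=?

step 1: low=(low[0]=0,low[1]=?,low[2]=?,low[3]=?,low[4]=?); scc=(scc[0]=0,scc[1]=?,scc[2]=?,scc[3]=?,scc[4]=?)
step 2: low=(low[0]=0,low[1]=1,low[2]=1,low[3]=?,low[4]=?); scc=(scc[0]=0,scc[1]=?,scc[2]=?,scc[3]=?,scc[4]=?)
step 3: low=(low[0]=0,low[1]=1,low[2]=1,low[3]=3,low[4]=2); scc=(scc[0]=0,scc[1]=?,scc[2]=?,scc[3]=?,scc[4]=?)
step 4: low=(low[0]=0,low[1]=1,low[2]=1,low[3]=2,low[4]=2); scc=(scc[0]=0,scc[1]=?,scc[2]=?,scc[3]=?,scc[4]=?)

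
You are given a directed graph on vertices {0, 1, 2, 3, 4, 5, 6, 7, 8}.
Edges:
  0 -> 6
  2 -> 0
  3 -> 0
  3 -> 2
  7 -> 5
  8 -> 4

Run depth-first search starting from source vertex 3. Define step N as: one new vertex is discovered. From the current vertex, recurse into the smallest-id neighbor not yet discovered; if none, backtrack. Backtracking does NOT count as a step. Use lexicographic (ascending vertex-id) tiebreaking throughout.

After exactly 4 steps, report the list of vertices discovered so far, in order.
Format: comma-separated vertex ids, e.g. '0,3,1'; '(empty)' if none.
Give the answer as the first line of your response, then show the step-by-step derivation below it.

3,0,6,2

step 1: discover 3; path=3; order=3
step 2: discover 0; path=3>0; order=3,0
step 3: discover 6; path=3>0>6; order=3,0,6
step 4: discover 2; path=3>2; order=3,0,6,2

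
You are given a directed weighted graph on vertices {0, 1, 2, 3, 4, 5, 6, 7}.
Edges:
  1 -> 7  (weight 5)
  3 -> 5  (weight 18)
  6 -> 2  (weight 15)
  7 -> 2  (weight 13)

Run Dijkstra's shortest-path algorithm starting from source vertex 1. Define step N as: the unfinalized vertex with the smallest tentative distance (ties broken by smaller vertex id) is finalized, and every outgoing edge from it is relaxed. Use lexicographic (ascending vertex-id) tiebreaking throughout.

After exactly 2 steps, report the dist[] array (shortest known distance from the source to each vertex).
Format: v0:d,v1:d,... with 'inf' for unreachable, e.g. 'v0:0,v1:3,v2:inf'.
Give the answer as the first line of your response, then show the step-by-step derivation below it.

v0:inf,v1:0,v2:18,v3:inf,v4:inf,v5:inf,v6:inf,v7:5

step 1: dist = v0:inf,v1:0,v2:inf,v3:inf,v4:inf,v5:inf,v6:inf,v7:5
step 2: dist = v0:inf,v1:0,v2:18,v3:inf,v4:inf,v5:inf,v6:inf,v7:5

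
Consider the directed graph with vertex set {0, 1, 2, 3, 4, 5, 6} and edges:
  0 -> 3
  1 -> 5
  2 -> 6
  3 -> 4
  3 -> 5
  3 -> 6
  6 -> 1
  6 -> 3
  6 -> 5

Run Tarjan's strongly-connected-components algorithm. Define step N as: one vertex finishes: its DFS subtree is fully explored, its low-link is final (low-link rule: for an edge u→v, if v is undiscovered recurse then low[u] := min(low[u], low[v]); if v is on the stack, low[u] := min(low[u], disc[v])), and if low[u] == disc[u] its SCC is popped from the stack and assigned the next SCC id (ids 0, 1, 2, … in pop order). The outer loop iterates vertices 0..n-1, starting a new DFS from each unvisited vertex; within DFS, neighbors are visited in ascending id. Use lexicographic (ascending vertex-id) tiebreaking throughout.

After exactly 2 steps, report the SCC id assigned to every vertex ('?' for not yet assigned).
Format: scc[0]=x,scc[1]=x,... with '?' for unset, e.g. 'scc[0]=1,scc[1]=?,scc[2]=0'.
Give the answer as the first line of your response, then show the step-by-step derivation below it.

scc[0]=?,scc[1]=?,scc[2]=?,scc[3]=?,scc[4]=0,scc[5]=1,scc[6]=?

step 1: low=(low[0]=0,low[1]=?,low[2]=?,low[3]=1,low[4]=2,low[5]=?,low[6]=?); scc=(scc[0]=?,scc[1]=?,scc[2]=?,scc[3]=?,scc[4]=0,scc[5]=?,scc[6]=?)
step 2: low=(low[0]=0,low[1]=?,low[2]=?,low[3]=1,low[4]=2,low[5]=3,low[6]=?); scc=(scc[0]=?,scc[1]=?,scc[2]=?,scc[3]=?,scc[4]=0,scc[5]=1,scc[6]=?)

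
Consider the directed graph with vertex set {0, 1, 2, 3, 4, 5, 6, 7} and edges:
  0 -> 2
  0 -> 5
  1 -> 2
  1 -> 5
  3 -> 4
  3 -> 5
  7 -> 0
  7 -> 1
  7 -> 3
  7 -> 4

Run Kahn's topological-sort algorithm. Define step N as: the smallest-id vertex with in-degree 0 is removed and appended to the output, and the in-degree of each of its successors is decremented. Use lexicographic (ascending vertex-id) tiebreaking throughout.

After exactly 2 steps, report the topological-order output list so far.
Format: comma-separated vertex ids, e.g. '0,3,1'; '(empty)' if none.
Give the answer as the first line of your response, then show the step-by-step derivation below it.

6,7

step 1: output 6; order=[6]; indeg=(1,1,2,1,2,3,0,0)
step 2: output 7; order=[6,7]; indeg=(0,0,2,0,1,3,0,0)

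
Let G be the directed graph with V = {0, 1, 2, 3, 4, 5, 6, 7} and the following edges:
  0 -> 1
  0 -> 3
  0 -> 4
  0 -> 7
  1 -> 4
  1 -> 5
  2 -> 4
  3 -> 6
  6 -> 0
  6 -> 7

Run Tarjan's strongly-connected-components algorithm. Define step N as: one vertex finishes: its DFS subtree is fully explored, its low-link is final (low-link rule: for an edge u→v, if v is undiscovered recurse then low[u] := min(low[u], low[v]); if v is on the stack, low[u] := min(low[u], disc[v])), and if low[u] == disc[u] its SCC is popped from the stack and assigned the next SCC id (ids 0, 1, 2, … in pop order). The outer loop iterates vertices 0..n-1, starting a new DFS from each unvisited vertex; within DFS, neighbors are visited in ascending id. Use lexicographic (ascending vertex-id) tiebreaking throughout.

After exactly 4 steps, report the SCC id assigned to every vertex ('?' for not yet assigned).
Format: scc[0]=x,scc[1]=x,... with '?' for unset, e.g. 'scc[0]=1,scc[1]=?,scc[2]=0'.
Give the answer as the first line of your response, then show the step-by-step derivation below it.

scc[0]=?,scc[1]=2,scc[2]=?,scc[3]=?,scc[4]=0,scc[5]=1,scc[6]=?,scc[7]=3

step 1: low=(low[0]=0,low[1]=1,low[2]=?,low[3]=?,low[4]=2,low[5]=?,low[6]=?,low[7]=?); scc=(scc[0]=?,scc[1]=?,scc[2]=?,scc[3]=?,scc[4]=0,scc[5]=?,scc[6]=?,scc[7]=?)
step 2: low=(low[0]=0,low[1]=1,low[2]=?,low[3]=?,low[4]=2,low[5]=3,low[6]=?,low[7]=?); scc=(scc[0]=?,scc[1]=?,scc[2]=?,scc[3]=?,scc[4]=0,scc[5]=1,scc[6]=?,scc[7]=?)
step 3: low=(low[0]=0,low[1]=1,low[2]=?,low[3]=?,low[4]=2,low[5]=3,low[6]=?,low[7]=?); scc=(scc[0]=?,scc[1]=2,scc[2]=?,scc[3]=?,scc[4]=0,scc[5]=1,scc[6]=?,scc[7]=?)
step 4: low=(low[0]=0,low[1]=1,low[2]=?,low[3]=4,low[4]=2,low[5]=3,low[6]=0,low[7]=6); scc=(scc[0]=?,scc[1]=2,scc[2]=?,scc[3]=?,scc[4]=0,scc[5]=1,scc[6]=?,scc[7]=3)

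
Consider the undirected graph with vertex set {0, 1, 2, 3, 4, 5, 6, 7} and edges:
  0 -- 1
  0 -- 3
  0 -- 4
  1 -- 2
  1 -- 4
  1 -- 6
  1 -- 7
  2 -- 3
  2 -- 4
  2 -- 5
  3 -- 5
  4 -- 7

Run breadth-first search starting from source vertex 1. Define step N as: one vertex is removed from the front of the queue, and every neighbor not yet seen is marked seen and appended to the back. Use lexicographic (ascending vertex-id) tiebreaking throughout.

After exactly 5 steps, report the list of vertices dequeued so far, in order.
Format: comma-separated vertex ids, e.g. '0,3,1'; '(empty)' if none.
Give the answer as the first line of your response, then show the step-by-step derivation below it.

1,0,2,4,6

step 1: dequeue 1; queue=[0,2,4,6,7]; order=1
step 2: dequeue 0; queue=[2,4,6,7,3]; order=1,0
step 3: dequeue 2; queue=[4,6,7,3,5]; order=1,0,2
step 4: dequeue 4; queue=[6,7,3,5]; order=1,0,2,4
step 5: dequeue 6; queue=[7,3,5]; order=1,0,2,4,6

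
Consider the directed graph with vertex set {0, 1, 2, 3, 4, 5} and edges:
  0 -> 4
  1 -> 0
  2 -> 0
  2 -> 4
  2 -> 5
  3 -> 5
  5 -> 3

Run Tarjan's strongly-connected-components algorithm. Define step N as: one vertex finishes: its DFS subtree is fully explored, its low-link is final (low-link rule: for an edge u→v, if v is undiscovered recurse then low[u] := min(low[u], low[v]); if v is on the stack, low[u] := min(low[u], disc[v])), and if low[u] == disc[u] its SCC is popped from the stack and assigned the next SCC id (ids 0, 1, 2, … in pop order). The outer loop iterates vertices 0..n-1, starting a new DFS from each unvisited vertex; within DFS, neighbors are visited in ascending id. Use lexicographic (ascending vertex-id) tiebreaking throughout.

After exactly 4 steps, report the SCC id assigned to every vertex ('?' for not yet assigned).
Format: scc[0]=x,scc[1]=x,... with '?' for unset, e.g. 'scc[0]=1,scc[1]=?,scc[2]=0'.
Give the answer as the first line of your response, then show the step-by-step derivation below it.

scc[0]=1,scc[1]=2,scc[2]=?,scc[3]=?,scc[4]=0,scc[5]=?

step 1: low=(low[0]=0,low[1]=?,low[2]=?,low[3]=?,low[4]=1,low[5]=?); scc=(scc[0]=?,scc[1]=?,scc[2]=?,scc[3]=?,scc[4]=0,scc[5]=?)
step 2: low=(low[0]=0,low[1]=?,low[2]=?,low[3]=?,low[4]=1,low[5]=?); scc=(scc[0]=1,scc[1]=?,scc[2]=?,scc[3]=?,scc[4]=0,scc[5]=?)
step 3: low=(low[0]=0,low[1]=2,low[2]=?,low[3]=?,low[4]=1,low[5]=?); scc=(scc[0]=1,scc[1]=2,scc[2]=?,scc[3]=?,scc[4]=0,scc[5]=?)
step 4: low=(low[0]=0,low[1]=2,low[2]=3,low[3]=4,low[4]=1,low[5]=4); scc=(scc[0]=1,scc[1]=2,scc[2]=?,scc[3]=?,scc[4]=0,scc[5]=?)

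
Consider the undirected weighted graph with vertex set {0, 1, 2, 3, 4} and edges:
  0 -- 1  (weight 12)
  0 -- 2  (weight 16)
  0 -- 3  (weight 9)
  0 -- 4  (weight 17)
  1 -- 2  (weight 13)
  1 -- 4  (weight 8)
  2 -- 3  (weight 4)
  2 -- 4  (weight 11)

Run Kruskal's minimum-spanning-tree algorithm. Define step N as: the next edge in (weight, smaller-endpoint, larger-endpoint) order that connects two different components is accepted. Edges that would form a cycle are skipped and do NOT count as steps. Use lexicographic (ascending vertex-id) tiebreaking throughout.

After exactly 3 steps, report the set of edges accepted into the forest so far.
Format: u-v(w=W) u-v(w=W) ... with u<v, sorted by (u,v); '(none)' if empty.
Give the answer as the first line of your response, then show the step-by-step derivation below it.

0-3(w=9) 1-4(w=8) 2-3(w=4)

step 1: add edge 2-3 (w=4); MST = {2-3(w=4)}
step 2: add edge 1-4 (w=8); MST = {1-4(w=8) 2-3(w=4)}
step 3: add edge 0-3 (w=9); MST = {0-3(w=9) 1-4(w=8) 2-3(w=4)}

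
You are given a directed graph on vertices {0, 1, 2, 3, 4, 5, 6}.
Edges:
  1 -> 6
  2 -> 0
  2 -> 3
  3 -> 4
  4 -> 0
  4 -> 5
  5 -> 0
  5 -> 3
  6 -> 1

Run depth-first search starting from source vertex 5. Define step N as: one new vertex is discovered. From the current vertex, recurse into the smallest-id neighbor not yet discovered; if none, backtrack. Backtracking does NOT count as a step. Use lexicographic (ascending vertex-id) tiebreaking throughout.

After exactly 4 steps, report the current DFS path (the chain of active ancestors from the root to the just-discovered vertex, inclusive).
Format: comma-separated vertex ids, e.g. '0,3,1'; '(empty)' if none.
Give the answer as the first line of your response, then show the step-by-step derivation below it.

5,3,4

step 1: discover 5; path=5; order=5
step 2: discover 0; path=5>0; order=5,0
step 3: discover 3; path=5>3; order=5,0,3
step 4: discover 4; path=5>3>4; order=5,0,3,4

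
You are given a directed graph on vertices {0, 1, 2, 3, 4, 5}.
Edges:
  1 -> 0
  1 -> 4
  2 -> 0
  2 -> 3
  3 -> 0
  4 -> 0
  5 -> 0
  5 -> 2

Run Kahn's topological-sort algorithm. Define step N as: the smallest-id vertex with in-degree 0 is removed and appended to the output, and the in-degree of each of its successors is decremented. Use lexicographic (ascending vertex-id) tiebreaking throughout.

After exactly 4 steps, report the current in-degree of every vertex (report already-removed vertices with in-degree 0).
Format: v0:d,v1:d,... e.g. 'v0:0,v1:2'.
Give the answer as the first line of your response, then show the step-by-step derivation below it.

v0:1,v1:0,v2:0,v3:0,v4:0,v5:0

step 1: output 1; order=[1]; indeg=(4,0,1,1,0,0)
step 2: output 4; order=[1,4]; indeg=(3,0,1,1,0,0)
step 3: output 5; order=[1,4,5]; indeg=(2,0,0,1,0,0)
step 4: output 2; order=[1,4,5,2]; indeg=(1,0,0,0,0,0)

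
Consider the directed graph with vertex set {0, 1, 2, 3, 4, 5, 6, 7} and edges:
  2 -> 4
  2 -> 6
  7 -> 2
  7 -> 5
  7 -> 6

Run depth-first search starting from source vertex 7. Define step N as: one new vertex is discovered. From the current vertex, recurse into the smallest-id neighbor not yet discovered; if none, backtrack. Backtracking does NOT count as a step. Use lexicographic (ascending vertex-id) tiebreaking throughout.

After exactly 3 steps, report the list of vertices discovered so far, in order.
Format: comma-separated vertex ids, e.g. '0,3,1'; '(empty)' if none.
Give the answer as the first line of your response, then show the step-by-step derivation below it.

7,2,4

step 1: discover 7; path=7; order=7
step 2: discover 2; path=7>2; order=7,2
step 3: discover 4; path=7>2>4; order=7,2,4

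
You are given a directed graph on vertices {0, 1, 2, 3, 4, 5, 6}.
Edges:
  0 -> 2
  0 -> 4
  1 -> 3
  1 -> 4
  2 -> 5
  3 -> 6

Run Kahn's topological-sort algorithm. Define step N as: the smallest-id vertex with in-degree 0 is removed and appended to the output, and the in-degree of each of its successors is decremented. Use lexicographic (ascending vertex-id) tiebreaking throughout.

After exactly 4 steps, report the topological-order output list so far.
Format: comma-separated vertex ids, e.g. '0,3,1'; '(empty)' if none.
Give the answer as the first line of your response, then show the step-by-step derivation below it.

0,1,2,3

step 1: output 0; order=[0]; indeg=(0,0,0,1,1,1,1)
step 2: output 1; order=[0,1]; indeg=(0,0,0,0,0,1,1)
step 3: output 2; order=[0,1,2]; indeg=(0,0,0,0,0,0,1)
step 4: output 3; order=[0,1,2,3]; indeg=(0,0,0,0,0,0,0)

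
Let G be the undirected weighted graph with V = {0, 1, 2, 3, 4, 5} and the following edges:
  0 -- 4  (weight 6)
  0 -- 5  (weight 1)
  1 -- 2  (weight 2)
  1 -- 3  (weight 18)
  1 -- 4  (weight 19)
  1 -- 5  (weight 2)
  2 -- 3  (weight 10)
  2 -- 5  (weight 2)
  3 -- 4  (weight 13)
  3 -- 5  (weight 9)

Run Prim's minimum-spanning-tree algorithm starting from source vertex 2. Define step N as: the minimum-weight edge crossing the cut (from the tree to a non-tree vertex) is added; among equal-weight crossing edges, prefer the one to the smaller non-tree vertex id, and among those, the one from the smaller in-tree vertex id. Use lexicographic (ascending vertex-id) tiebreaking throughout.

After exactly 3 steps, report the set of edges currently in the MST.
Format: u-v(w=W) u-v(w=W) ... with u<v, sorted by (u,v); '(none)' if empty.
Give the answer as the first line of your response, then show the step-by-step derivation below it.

0-5(w=1) 1-2(w=2) 1-5(w=2)

step 1: add edge 1-2 (w=2); MST = {1-2(w=2)}
step 2: add edge 1-5 (w=2); MST = {1-2(w=2) 1-5(w=2)}
step 3: add edge 0-5 (w=1); MST = {0-5(w=1) 1-2(w=2) 1-5(w=2)}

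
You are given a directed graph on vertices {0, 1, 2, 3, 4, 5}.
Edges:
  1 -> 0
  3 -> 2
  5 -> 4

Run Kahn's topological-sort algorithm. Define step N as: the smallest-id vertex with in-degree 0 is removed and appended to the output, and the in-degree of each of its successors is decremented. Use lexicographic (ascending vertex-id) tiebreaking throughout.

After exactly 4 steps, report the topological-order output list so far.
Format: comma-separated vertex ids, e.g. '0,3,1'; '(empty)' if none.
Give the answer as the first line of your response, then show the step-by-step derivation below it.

1,0,3,2

step 1: output 1; order=[1]; indeg=(0,0,1,0,1,0)
step 2: output 0; order=[1,0]; indeg=(0,0,1,0,1,0)
step 3: output 3; order=[1,0,3]; indeg=(0,0,0,0,1,0)
step 4: output 2; order=[1,0,3,2]; indeg=(0,0,0,0,1,0)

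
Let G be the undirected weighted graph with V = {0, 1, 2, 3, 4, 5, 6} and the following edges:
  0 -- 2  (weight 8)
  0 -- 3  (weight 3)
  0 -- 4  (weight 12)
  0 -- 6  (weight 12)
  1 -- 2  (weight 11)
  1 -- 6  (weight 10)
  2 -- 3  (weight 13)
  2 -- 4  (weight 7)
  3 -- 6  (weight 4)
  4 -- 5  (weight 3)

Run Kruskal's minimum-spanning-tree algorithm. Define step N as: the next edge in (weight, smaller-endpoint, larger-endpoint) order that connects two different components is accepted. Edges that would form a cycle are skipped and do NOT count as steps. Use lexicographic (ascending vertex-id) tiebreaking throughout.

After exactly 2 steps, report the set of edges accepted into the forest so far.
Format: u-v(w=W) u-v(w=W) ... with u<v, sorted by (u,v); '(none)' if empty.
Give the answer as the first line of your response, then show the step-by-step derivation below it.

0-3(w=3) 4-5(w=3)

step 1: add edge 0-3 (w=3); MST = {0-3(w=3)}
step 2: add edge 4-5 (w=3); MST = {0-3(w=3) 4-5(w=3)}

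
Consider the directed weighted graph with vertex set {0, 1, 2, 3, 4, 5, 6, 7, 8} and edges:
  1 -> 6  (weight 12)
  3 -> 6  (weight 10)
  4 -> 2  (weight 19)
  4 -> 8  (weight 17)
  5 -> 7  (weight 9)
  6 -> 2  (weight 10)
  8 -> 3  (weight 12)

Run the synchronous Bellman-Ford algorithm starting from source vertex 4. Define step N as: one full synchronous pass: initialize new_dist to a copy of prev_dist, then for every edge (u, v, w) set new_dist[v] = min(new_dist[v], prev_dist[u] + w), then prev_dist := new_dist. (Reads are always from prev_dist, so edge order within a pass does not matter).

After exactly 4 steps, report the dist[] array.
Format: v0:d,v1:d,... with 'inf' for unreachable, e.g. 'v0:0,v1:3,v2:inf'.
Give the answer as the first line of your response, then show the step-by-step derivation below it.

v0:inf,v1:inf,v2:19,v3:29,v4:0,v5:inf,v6:39,v7:inf,v8:17

step 1: dist = v0:inf,v1:inf,v2:19,v3:inf,v4:0,v5:inf,v6:inf,v7:inf,v8:17
step 2: dist = v0:inf,v1:inf,v2:19,v3:29,v4:0,v5:inf,v6:inf,v7:inf,v8:17
step 3: dist = v0:inf,v1:inf,v2:19,v3:29,v4:0,v5:inf,v6:39,v7:inf,v8:17
step 4: dist = v0:inf,v1:inf,v2:19,v3:29,v4:0,v5:inf,v6:39,v7:inf,v8:17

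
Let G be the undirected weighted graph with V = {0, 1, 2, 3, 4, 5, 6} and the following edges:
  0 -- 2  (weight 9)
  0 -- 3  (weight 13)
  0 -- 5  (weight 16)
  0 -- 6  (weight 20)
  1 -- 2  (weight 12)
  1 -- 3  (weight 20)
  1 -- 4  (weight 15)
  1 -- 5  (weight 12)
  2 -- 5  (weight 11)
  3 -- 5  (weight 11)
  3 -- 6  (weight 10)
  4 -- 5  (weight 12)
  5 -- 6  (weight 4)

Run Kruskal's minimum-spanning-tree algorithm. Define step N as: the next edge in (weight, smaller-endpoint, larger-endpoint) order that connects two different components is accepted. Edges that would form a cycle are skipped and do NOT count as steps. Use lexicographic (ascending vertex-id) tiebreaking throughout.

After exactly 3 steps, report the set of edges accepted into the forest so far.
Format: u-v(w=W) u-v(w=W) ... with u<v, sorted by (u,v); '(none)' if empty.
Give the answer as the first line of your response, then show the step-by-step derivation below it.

0-2(w=9) 3-6(w=10) 5-6(w=4)

step 1: add edge 5-6 (w=4); MST = {5-6(w=4)}
step 2: add edge 0-2 (w=9); MST = {0-2(w=9) 5-6(w=4)}
step 3: add edge 3-6 (w=10); MST = {0-2(w=9) 3-6(w=10) 5-6(w=4)}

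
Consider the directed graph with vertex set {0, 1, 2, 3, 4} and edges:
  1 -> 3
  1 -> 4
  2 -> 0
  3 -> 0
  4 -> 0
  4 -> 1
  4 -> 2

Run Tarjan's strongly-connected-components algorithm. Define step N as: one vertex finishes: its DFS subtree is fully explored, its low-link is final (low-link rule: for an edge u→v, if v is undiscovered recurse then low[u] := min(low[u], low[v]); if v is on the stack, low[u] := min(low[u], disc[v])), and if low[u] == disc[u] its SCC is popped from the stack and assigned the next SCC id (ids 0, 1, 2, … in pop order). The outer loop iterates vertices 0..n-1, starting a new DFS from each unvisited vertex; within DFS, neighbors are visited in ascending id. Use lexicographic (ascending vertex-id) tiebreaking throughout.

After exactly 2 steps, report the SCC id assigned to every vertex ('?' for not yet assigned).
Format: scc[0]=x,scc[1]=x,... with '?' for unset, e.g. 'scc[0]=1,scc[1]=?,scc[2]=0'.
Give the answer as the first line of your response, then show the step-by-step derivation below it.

scc[0]=0,scc[1]=?,scc[2]=?,scc[3]=1,scc[4]=?

step 1: low=(low[0]=0,low[1]=?,low[2]=?,low[3]=?,low[4]=?); scc=(scc[0]=0,scc[1]=?,scc[2]=?,scc[3]=?,scc[4]=?)
step 2: low=(low[0]=0,low[1]=1,low[2]=?,low[3]=2,low[4]=?); scc=(scc[0]=0,scc[1]=?,scc[2]=?,scc[3]=1,scc[4]=?)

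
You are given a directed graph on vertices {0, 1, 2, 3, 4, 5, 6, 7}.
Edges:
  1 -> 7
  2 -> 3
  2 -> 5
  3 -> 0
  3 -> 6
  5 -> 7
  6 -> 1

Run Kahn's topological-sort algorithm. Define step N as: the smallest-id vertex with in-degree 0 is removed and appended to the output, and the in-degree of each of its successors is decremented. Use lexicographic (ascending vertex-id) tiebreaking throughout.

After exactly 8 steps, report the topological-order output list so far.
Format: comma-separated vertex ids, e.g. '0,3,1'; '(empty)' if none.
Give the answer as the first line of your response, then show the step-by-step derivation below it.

2,3,0,4,5,6,1,7

step 1: output 2; order=[2]; indeg=(1,1,0,0,0,0,1,2)
step 2: output 3; order=[2,3]; indeg=(0,1,0,0,0,0,0,2)
step 3: output 0; order=[2,3,0]; indeg=(0,1,0,0,0,0,0,2)
step 4: output 4; order=[2,3,0,4]; indeg=(0,1,0,0,0,0,0,2)
step 5: output 5; order=[2,3,0,4,5]; indeg=(0,1,0,0,0,0,0,1)
step 6: output 6; order=[2,3,0,4,5,6]; indeg=(0,0,0,0,0,0,0,1)
step 7: output 1; order=[2,3,0,4,5,6,1]; indeg=(0,0,0,0,0,0,0,0)
step 8: output 7; order=[2,3,0,4,5,6,1,7]; indeg=(0,0,0,0,0,0,0,0)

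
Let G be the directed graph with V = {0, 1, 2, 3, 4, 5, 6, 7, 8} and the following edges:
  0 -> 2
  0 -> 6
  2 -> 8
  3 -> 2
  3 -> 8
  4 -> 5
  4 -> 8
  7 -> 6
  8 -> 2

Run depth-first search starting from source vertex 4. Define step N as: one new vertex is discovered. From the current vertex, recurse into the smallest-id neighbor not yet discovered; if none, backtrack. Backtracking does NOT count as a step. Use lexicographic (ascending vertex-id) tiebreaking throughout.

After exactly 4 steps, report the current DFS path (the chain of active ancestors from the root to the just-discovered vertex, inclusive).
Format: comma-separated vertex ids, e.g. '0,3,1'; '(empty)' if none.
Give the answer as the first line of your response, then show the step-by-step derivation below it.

4,8,2

step 1: discover 4; path=4; order=4
step 2: discover 5; path=4>5; order=4,5
step 3: discover 8; path=4>8; order=4,5,8
step 4: discover 2; path=4>8>2; order=4,5,8,2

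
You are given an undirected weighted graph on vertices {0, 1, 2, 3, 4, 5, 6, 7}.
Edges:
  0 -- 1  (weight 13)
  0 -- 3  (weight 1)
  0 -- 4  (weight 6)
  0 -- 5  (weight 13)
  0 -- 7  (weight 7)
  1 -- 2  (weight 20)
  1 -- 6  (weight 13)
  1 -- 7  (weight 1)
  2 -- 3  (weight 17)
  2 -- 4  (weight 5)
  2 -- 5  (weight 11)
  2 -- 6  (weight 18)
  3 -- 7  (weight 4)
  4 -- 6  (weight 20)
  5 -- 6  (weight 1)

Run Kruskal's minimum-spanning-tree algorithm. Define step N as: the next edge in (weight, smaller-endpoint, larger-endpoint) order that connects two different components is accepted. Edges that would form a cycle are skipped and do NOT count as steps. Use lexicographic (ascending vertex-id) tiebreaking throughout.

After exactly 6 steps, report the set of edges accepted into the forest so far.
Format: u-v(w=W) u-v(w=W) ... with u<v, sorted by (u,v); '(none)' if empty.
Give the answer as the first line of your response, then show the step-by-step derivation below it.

0-3(w=1) 0-4(w=6) 1-7(w=1) 2-4(w=5) 3-7(w=4) 5-6(w=1)

step 1: add edge 0-3 (w=1); MST = {0-3(w=1)}
step 2: add edge 1-7 (w=1); MST = {0-3(w=1) 1-7(w=1)}
step 3: add edge 5-6 (w=1); MST = {0-3(w=1) 1-7(w=1) 5-6(w=1)}
step 4: add edge 3-7 (w=4); MST = {0-3(w=1) 1-7(w=1) 3-7(w=4) 5-6(w=1)}
step 5: add edge 2-4 (w=5); MST = {0-3(w=1) 1-7(w=1) 2-4(w=5) 3-7(w=4) 5-6(w=1)}
step 6: add edge 0-4 (w=6); MST = {0-3(w=1) 0-4(w=6) 1-7(w=1) 2-4(w=5) 3-7(w=4) 5-6(w=1)}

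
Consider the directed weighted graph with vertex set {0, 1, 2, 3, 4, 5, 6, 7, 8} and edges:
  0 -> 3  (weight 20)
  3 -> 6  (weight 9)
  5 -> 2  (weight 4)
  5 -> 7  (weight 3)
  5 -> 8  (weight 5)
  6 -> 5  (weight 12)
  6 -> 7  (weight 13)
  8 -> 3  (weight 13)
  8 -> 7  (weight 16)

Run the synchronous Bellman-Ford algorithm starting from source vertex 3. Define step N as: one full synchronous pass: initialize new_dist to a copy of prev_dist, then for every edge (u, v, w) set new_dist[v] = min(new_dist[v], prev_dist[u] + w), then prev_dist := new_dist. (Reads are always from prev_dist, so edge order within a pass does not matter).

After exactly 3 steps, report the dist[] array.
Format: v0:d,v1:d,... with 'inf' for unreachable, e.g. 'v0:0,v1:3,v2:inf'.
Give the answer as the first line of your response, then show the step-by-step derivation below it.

v0:inf,v1:inf,v2:25,v3:0,v4:inf,v5:21,v6:9,v7:22,v8:26

step 1: dist = v0:inf,v1:inf,v2:inf,v3:0,v4:inf,v5:inf,v6:9,v7:inf,v8:inf
step 2: dist = v0:inf,v1:inf,v2:inf,v3:0,v4:inf,v5:21,v6:9,v7:22,v8:inf
step 3: dist = v0:inf,v1:inf,v2:25,v3:0,v4:inf,v5:21,v6:9,v7:22,v8:26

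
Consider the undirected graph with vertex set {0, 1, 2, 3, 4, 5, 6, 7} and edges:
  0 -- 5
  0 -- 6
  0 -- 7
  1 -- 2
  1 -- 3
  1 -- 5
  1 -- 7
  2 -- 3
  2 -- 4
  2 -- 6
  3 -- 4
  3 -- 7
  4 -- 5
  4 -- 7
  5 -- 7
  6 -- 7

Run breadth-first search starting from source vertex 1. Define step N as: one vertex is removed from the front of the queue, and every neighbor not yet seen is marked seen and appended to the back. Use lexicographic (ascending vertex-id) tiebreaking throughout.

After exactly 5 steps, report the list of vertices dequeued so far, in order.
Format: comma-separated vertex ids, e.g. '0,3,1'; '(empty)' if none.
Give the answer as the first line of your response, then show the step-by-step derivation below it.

1,2,3,5,7

step 1: dequeue 1; queue=[2,3,5,7]; order=1
step 2: dequeue 2; queue=[3,5,7,4,6]; order=1,2
step 3: dequeue 3; queue=[5,7,4,6]; order=1,2,3
step 4: dequeue 5; queue=[7,4,6,0]; order=1,2,3,5
step 5: dequeue 7; queue=[4,6,0]; order=1,2,3,5,7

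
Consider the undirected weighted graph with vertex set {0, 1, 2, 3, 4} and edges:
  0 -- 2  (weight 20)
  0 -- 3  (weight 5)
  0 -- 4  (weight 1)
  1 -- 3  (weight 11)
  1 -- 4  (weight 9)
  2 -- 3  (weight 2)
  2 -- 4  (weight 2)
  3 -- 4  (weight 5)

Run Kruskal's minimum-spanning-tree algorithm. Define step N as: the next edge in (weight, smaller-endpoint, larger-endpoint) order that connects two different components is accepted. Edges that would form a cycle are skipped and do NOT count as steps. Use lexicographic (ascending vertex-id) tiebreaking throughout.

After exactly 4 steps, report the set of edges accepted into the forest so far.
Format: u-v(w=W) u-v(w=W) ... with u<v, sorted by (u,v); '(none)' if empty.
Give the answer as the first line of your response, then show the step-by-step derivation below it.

0-4(w=1) 1-4(w=9) 2-3(w=2) 2-4(w=2)

step 1: add edge 0-4 (w=1); MST = {0-4(w=1)}
step 2: add edge 2-3 (w=2); MST = {0-4(w=1) 2-3(w=2)}
step 3: add edge 2-4 (w=2); MST = {0-4(w=1) 2-3(w=2) 2-4(w=2)}
step 4: add edge 1-4 (w=9); MST = {0-4(w=1) 1-4(w=9) 2-3(w=2) 2-4(w=2)}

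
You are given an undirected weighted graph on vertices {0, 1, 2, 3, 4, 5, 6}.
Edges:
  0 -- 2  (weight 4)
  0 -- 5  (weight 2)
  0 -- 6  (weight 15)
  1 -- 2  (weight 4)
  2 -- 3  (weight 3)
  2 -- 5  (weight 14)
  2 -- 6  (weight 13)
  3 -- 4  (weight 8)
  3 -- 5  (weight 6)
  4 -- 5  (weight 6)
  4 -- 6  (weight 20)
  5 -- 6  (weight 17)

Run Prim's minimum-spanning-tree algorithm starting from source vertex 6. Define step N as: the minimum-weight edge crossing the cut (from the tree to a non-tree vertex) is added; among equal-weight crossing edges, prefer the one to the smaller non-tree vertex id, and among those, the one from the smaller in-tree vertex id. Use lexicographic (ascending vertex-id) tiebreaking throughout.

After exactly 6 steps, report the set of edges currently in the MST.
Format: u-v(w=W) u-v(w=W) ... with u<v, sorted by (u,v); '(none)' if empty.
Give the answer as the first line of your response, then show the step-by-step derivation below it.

0-2(w=4) 0-5(w=2) 1-2(w=4) 2-3(w=3) 2-6(w=13) 4-5(w=6)

step 1: add edge 2-6 (w=13); MST = {2-6(w=13)}
step 2: add edge 2-3 (w=3); MST = {2-3(w=3) 2-6(w=13)}
step 3: add edge 0-2 (w=4); MST = {0-2(w=4) 2-3(w=3) 2-6(w=13)}
step 4: add edge 0-5 (w=2); MST = {0-2(w=4) 0-5(w=2) 2-3(w=3) 2-6(w=13)}
step 5: add edge 1-2 (w=4); MST = {0-2(w=4) 0-5(w=2) 1-2(w=4) 2-3(w=3) 2-6(w=13)}
step 6: add edge 4-5 (w=6); MST = {0-2(w=4) 0-5(w=2) 1-2(w=4) 2-3(w=3) 2-6(w=13) 4-5(w=6)}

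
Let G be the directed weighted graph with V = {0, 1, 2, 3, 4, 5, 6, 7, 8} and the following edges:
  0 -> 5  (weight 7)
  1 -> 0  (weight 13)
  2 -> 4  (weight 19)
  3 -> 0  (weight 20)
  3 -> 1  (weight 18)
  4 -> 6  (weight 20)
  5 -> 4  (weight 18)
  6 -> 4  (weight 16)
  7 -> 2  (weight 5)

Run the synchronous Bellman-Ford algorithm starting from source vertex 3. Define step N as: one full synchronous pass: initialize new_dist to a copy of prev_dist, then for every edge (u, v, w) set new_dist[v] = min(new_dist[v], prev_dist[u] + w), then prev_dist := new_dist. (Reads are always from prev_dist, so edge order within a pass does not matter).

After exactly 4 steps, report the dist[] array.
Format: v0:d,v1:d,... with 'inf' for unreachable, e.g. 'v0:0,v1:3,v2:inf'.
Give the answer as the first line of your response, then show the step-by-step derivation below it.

v0:20,v1:18,v2:inf,v3:0,v4:45,v5:27,v6:65,v7:inf,v8:inf

step 1: dist = v0:20,v1:18,v2:inf,v3:0,v4:inf,v5:inf,v6:inf,v7:inf,v8:inf
step 2: dist = v0:20,v1:18,v2:inf,v3:0,v4:inf,v5:27,v6:inf,v7:inf,v8:inf
step 3: dist = v0:20,v1:18,v2:inf,v3:0,v4:45,v5:27,v6:inf,v7:inf,v8:inf
step 4: dist = v0:20,v1:18,v2:inf,v3:0,v4:45,v5:27,v6:65,v7:inf,v8:inf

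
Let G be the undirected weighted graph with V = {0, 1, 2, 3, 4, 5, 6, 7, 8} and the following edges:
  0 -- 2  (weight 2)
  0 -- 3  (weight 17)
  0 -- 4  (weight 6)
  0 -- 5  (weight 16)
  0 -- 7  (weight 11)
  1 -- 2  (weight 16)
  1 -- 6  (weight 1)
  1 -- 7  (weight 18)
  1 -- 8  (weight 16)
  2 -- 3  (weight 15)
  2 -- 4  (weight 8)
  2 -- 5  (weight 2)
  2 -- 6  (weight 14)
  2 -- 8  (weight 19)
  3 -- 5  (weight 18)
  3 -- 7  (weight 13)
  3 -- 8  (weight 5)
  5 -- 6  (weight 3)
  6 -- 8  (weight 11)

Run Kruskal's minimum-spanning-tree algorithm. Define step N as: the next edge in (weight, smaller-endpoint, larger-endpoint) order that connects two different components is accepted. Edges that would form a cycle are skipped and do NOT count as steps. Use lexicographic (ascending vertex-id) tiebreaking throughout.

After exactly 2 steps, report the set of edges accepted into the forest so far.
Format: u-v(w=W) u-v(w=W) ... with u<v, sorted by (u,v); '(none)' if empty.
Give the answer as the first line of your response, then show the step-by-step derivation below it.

0-2(w=2) 1-6(w=1)

step 1: add edge 1-6 (w=1); MST = {1-6(w=1)}
step 2: add edge 0-2 (w=2); MST = {0-2(w=2) 1-6(w=1)}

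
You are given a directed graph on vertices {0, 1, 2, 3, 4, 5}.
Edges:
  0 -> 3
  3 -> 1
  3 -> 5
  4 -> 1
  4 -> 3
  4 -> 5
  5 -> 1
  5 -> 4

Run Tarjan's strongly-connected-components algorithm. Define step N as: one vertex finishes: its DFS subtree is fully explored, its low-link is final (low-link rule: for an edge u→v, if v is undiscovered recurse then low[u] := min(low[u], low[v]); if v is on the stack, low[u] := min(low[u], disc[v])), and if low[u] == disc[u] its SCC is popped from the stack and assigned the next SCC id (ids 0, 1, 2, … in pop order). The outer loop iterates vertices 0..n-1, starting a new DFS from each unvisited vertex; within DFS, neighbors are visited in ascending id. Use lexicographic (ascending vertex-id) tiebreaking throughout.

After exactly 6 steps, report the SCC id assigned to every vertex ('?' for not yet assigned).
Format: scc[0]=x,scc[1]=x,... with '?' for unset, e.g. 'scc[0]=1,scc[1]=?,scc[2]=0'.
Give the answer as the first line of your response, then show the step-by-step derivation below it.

scc[0]=2,scc[1]=0,scc[2]=3,scc[3]=1,scc[4]=1,scc[5]=1

step 1: low=(low[0]=0,low[1]=2,low[2]=?,low[3]=1,low[4]=?,low[5]=?); scc=(scc[0]=?,scc[1]=0,scc[2]=?,scc[3]=?,scc[4]=?,scc[5]=?)
step 2: low=(low[0]=0,low[1]=2,low[2]=?,low[3]=1,low[4]=1,low[5]=3); scc=(scc[0]=?,scc[1]=0,scc[2]=?,scc[3]=?,scc[4]=?,scc[5]=?)
step 3: low=(low[0]=0,low[1]=2,low[2]=?,low[3]=1,low[4]=1,low[5]=1); scc=(scc[0]=?,scc[1]=0,scc[2]=?,scc[3]=?,scc[4]=?,scc[5]=?)
step 4: low=(low[0]=0,low[1]=2,low[2]=?,low[3]=1,low[4]=1,low[5]=1); scc=(scc[0]=?,scc[1]=0,scc[2]=?,scc[3]=1,scc[4]=1,scc[5]=1)
step 5: low=(low[0]=0,low[1]=2,low[2]=?,low[3]=1,low[4]=1,low[5]=1); scc=(scc[0]=2,scc[1]=0,scc[2]=?,scc[3]=1,scc[4]=1,scc[5]=1)
step 6: low=(low[0]=0,low[1]=2,low[2]=5,low[3]=1,low[4]=1,low[5]=1); scc=(scc[0]=2,scc[1]=0,scc[2]=3,scc[3]=1,scc[4]=1,scc[5]=1)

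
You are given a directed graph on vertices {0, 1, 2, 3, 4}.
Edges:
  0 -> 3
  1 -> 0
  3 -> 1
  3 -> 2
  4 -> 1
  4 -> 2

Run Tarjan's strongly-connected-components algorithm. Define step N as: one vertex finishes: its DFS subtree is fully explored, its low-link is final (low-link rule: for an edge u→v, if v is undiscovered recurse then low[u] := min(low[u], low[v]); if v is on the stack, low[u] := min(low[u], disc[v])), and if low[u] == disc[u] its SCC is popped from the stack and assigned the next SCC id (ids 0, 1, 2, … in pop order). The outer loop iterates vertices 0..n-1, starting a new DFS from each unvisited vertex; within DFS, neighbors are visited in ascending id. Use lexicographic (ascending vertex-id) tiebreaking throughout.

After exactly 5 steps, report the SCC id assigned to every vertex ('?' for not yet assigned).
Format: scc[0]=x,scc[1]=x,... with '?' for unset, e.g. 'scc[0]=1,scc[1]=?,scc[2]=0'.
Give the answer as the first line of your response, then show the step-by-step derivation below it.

scc[0]=1,scc[1]=1,scc[2]=0,scc[3]=1,scc[4]=2

step 1: low=(low[0]=0,low[1]=0,low[2]=?,low[3]=1,low[4]=?); scc=(scc[0]=?,scc[1]=?,scc[2]=?,scc[3]=?,scc[4]=?)
step 2: low=(low[0]=0,low[1]=0,low[2]=3,low[3]=0,low[4]=?); scc=(scc[0]=?,scc[1]=?,scc[2]=0,scc[3]=?,scc[4]=?)
step 3: low=(low[0]=0,low[1]=0,low[2]=3,low[3]=0,low[4]=?); scc=(scc[0]=?,scc[1]=?,scc[2]=0,scc[3]=?,scc[4]=?)
step 4: low=(low[0]=0,low[1]=0,low[2]=3,low[3]=0,low[4]=?); scc=(scc[0]=1,scc[1]=1,scc[2]=0,scc[3]=1,scc[4]=?)
step 5: low=(low[0]=0,low[1]=0,low[2]=3,low[3]=0,low[4]=4); scc=(scc[0]=1,scc[1]=1,scc[2]=0,scc[3]=1,scc[4]=2)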